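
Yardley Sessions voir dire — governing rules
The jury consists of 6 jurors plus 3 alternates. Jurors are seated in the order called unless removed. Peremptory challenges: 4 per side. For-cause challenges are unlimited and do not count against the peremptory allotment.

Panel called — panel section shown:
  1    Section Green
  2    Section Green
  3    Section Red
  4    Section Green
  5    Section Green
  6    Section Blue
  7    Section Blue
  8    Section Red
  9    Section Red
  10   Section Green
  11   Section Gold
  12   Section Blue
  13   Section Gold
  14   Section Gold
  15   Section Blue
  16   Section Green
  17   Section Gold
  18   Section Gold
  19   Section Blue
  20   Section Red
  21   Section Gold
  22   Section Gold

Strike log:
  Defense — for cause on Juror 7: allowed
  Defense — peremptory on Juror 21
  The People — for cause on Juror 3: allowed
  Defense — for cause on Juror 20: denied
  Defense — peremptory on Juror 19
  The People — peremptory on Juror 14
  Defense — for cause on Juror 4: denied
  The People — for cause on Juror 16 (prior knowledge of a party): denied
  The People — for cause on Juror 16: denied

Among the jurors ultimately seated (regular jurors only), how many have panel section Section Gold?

0

Removed: #3, #7, #14, #19, #21.
Seated jurors 1–6: #1, #2, #4, #5, #6, #8 (alternates #9, #10, #11 not counted).
None of those are in Section Gold → 0.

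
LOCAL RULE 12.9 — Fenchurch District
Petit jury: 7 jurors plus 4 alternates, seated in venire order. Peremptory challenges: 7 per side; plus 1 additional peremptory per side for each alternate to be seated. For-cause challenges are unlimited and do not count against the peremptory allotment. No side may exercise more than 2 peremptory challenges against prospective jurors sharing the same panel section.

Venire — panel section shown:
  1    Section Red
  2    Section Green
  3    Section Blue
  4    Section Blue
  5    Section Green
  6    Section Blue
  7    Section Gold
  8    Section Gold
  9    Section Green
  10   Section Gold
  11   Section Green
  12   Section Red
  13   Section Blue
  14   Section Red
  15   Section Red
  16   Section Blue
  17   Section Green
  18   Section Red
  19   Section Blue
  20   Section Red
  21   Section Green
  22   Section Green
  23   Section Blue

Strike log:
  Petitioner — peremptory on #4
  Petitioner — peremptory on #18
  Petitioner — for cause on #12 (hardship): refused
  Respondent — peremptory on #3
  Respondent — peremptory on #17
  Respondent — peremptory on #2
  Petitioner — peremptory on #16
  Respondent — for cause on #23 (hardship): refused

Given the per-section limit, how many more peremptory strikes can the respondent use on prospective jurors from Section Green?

0

Respondent peremptories so far: #3, #17, #2 — 3 of 11 used, 8 left overall.
Against Section Green: #17, #2 — 2 used; per-section cap 2 leaves 0.
Binding limit: min(8, 0) = 0.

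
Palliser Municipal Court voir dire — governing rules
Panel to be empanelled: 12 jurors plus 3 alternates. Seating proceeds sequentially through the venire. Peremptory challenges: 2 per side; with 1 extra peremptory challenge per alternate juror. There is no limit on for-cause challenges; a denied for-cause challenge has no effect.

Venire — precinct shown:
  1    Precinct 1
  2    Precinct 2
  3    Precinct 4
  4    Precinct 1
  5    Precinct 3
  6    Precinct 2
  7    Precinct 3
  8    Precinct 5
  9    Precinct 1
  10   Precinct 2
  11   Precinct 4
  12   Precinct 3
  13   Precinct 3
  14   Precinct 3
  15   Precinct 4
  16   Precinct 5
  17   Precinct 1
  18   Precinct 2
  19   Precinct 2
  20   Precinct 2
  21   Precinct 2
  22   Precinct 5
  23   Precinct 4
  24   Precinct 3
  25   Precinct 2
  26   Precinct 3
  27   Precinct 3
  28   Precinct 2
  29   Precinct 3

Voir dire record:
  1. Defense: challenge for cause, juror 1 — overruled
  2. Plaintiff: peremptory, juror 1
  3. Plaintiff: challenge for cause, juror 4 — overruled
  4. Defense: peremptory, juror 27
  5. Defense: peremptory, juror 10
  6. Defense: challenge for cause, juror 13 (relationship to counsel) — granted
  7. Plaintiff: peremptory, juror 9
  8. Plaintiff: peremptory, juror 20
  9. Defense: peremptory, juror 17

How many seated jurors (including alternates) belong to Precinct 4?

3

Removed: #1, #9, #10, #13, #17, #20, #27.
Seated (15 incl. alternates): #2, #3, #4, #5, #6, #7, #8, #11, #12, #14, #15, #16, #18, #19, #21.
Of those, in Precinct 4: #3, #11, #15 → 3.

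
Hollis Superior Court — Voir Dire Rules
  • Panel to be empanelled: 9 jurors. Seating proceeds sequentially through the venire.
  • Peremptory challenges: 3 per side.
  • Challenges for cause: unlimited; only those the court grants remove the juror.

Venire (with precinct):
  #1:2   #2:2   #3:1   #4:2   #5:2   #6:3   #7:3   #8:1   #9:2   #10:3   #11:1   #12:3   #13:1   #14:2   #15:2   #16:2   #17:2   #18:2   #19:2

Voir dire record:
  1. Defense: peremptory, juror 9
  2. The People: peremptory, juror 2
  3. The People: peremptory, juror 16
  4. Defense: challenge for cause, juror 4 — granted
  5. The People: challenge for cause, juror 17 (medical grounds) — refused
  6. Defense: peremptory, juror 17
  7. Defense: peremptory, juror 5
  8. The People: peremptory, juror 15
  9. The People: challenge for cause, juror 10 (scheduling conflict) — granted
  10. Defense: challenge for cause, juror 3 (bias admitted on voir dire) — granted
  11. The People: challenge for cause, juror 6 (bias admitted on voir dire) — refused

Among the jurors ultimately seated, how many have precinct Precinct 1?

3

Removed: #2, #3, #4, #5, #9, #10, #15, #16, #17.
Seated jurors 1–9: #1, #6, #7, #8, #11, #12, #13, #14, #18.
Of those, in Precinct 1: #8, #11, #13 → 3.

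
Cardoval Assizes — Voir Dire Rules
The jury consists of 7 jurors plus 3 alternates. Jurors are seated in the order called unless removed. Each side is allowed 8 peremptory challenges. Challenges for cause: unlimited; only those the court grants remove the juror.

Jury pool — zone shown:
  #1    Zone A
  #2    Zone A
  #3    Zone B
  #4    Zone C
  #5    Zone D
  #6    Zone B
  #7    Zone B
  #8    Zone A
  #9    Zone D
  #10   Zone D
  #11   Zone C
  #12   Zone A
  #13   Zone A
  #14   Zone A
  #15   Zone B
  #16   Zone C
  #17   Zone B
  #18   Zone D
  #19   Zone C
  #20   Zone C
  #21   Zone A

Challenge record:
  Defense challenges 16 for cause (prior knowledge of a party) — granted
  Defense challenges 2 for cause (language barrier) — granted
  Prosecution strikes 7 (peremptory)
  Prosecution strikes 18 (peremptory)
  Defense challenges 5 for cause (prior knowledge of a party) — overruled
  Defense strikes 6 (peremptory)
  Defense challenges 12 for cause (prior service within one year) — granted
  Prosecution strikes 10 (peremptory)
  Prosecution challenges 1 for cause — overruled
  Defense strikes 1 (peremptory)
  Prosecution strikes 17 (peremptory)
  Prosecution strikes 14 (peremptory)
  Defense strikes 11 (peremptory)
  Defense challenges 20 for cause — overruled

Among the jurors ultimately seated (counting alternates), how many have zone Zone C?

3

Removed: #1, #2, #6, #7, #10, #11, #12, #14, #16, #17, #18.
Seated (10 incl. alternates): #3, #4, #5, #8, #9, #13, #15, #19, #20, #21.
Of those, in Zone C: #4, #19, #20 → 3.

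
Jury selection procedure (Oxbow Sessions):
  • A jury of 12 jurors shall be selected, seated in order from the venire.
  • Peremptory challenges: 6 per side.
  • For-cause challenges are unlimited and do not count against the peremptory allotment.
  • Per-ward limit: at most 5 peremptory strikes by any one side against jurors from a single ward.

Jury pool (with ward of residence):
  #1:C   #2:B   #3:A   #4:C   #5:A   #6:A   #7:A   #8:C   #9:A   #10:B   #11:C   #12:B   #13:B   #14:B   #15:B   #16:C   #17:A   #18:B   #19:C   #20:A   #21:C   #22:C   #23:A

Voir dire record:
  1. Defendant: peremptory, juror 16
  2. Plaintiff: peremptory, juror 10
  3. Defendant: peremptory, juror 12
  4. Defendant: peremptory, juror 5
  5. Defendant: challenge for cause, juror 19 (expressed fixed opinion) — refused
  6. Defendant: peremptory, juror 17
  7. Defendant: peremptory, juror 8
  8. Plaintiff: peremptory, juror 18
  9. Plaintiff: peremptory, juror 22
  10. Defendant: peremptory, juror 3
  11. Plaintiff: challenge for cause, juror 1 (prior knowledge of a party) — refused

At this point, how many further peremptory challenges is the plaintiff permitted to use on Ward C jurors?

Plaintiff peremptories so far: #10, #18, #22 — 3 of 6 used, 3 left overall.
Against Ward C: #22 — 1 used; per-ward cap 5 leaves 4.
Binding limit: min(3, 4) = 3.

3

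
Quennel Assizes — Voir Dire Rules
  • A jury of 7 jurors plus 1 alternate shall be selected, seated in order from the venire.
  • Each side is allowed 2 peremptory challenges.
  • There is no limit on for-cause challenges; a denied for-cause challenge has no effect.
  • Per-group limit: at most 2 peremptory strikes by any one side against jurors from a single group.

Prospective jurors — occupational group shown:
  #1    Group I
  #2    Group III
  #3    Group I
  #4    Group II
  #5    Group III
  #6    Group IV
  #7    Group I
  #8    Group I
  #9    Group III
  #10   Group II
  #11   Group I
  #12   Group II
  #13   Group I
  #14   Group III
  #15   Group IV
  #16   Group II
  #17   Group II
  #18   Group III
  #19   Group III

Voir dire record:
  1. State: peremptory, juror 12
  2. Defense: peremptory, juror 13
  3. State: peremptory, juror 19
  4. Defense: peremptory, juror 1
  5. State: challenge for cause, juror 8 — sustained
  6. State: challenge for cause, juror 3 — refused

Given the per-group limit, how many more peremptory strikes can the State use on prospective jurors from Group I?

0

State peremptories so far: #12, #19 — 2 of 2 used, 0 left overall.
Against Group I: none yet — per-group cap 2 leaves 2.
Binding limit: min(0, 2) = 0.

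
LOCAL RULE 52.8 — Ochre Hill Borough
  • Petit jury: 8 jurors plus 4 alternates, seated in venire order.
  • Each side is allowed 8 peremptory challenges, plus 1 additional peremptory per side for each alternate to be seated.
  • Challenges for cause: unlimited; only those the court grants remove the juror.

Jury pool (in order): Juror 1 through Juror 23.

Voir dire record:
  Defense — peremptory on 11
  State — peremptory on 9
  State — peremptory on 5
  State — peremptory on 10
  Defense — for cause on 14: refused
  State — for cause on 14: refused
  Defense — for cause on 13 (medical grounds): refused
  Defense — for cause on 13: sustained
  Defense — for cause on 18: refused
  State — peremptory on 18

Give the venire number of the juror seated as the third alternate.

16

Removed: #5, #9, #10, #11, #13, #18. (#14 stays — for-cause denied.)
Filling seats in venire order through position 11: #1, #2, #3, #4, #6, #7, #8, #12, #14, #15, #16.
So alternate 3 is #16.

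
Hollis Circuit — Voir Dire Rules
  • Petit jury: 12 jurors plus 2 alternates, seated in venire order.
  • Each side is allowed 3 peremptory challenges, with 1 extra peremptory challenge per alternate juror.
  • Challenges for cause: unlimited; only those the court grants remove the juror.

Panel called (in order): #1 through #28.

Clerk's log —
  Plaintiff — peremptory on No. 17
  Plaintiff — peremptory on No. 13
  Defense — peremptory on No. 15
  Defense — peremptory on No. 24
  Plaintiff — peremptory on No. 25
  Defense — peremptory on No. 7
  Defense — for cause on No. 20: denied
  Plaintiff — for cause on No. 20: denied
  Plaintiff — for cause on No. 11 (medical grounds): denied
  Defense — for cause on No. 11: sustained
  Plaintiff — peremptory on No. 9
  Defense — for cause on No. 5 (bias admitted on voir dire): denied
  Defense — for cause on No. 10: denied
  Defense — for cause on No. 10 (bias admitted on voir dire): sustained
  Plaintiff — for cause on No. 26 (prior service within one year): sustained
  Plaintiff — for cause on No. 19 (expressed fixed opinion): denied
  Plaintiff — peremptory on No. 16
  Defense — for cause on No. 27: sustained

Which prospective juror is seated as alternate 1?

Removed: #7, #9, #10, #11, #13, #15, #16, #17, #24, #25, #26, #27. (#5, #19, #20 stay — for-cause denied.)
Seating in order: seats 1–12 → #1, #2, #3, #4, #5, #6, #8, #12, #14, #18, #19, #20; alternates → #21, #22.
So alternate 1 is #21.

21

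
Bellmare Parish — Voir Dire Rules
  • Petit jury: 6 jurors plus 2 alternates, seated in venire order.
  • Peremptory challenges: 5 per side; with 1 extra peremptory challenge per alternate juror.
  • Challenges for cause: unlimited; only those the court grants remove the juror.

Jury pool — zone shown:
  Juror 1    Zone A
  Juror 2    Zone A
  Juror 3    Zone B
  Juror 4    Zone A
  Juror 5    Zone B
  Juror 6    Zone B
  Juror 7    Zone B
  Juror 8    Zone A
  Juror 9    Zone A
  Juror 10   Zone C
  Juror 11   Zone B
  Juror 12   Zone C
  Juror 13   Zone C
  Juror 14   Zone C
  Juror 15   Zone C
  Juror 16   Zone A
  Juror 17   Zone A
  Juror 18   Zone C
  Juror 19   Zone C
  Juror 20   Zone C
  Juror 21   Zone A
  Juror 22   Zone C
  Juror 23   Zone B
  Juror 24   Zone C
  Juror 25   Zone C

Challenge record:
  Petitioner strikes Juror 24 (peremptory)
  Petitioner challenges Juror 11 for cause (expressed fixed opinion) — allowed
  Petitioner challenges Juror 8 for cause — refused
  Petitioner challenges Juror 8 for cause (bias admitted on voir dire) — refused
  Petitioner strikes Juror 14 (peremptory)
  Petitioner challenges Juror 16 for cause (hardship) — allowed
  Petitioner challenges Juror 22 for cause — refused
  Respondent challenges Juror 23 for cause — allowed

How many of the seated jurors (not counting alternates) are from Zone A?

3

Removed: #11, #14, #16, #23, #24.
Seated jurors 1–6: #1, #2, #3, #4, #5, #6 (alternates #7, #8 not counted).
Of those, in Zone A: #1, #2, #4 → 3.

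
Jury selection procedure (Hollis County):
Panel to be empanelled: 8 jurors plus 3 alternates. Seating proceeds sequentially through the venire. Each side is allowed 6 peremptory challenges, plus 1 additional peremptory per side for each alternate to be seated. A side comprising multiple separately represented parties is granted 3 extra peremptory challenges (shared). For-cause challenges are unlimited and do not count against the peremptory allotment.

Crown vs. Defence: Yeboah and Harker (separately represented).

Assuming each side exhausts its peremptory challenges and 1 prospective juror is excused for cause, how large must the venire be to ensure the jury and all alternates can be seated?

Seats to fill: 8 + 3 alternates = 11.
Peremptories — Crown: 6 + 1×3 = 9; Defence: 6 + 1×3 + 3 = 12; total 21.
For-cause removals: 1.
Minimum venire: 11 + 21 + 1 = 33.

33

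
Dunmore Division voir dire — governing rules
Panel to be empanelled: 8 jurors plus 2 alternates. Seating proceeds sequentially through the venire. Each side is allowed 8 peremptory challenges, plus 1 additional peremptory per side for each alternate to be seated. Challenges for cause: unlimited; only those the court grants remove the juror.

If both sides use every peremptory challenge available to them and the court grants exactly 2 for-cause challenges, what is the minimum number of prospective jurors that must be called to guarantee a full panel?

Seats to fill: 8 + 2 alternates = 10.
Peremptories: 8 + 1×2 = 10 per side × 2 sides = 20.
For-cause removals: 2.
Minimum venire: 10 + 20 + 2 = 32.

32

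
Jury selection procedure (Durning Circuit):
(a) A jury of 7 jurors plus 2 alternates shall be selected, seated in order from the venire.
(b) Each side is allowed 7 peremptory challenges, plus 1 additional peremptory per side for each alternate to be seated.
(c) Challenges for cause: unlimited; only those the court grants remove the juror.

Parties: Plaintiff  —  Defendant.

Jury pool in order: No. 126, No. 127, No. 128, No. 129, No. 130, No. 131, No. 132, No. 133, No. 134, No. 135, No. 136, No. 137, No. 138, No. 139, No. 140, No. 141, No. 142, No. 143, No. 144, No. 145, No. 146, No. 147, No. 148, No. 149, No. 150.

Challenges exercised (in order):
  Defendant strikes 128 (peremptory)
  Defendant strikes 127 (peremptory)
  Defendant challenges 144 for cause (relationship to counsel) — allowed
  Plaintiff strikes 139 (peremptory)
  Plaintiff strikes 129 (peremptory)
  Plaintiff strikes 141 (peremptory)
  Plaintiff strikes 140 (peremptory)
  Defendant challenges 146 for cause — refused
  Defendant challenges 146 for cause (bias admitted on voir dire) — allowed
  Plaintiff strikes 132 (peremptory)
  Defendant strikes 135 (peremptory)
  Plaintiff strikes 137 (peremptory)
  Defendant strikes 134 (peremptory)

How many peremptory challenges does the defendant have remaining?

5

Defendant allotment: 7 base + 1 × 2 alternates = 9.
Defendant peremptories used: #128, #127, #135, #134 — 4 (for-cause on #144, #146, #146 don't count).
Remaining: 9 − 4 = 5.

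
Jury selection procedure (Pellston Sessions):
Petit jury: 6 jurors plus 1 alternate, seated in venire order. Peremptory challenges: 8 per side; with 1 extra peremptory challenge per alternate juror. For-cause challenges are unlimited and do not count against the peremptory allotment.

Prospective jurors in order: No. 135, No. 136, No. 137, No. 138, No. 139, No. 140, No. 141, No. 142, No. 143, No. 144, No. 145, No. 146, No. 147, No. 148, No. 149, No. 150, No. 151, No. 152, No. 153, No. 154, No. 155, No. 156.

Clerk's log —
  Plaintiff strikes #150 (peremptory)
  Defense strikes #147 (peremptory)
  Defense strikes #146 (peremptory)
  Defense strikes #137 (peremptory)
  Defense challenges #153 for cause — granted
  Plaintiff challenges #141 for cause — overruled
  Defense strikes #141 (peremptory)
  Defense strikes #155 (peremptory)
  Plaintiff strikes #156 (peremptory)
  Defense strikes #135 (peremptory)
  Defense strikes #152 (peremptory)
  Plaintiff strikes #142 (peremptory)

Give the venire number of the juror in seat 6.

Removed: #135, #137, #141, #142, #146, #147, #150, #152, #153, #155, #156.
Seating in order: seats 1–6 → #136, #138, #139, #140, #143, #144; alternates → #145.
So seat 6 is #144.

144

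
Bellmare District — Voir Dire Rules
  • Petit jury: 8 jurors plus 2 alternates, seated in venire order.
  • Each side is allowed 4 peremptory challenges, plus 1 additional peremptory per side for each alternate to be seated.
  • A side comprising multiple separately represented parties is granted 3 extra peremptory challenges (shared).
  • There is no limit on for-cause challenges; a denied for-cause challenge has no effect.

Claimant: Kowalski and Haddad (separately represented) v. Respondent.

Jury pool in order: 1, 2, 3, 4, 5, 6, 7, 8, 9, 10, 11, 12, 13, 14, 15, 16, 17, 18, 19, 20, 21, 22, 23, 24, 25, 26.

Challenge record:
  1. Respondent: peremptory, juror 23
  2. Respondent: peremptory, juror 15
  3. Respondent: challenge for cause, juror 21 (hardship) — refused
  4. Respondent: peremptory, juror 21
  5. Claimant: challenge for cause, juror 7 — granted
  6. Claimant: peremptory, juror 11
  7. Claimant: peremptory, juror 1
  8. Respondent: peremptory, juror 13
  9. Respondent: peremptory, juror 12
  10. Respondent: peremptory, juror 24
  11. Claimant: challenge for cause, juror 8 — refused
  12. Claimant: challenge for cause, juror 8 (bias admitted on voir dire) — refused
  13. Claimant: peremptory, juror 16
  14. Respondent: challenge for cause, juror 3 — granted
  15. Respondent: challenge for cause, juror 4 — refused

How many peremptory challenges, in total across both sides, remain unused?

Claimant allotment: 4 base + 1 × 2 alternates + 3 multi-party = 9. Respondent allotment: 4 base + 1 × 2 alternates = 6.
Claimant peremptories used: #11, #1, #16 — 3 (for-cause on #7, #8, #8 don't count).
Respondent peremptories used: #23, #15, #21, #13, #12, #24 — 6 (for-cause on #21, #3, #4 don't count).
Remaining: (9 − 3) + (6 − 6) = 6.

6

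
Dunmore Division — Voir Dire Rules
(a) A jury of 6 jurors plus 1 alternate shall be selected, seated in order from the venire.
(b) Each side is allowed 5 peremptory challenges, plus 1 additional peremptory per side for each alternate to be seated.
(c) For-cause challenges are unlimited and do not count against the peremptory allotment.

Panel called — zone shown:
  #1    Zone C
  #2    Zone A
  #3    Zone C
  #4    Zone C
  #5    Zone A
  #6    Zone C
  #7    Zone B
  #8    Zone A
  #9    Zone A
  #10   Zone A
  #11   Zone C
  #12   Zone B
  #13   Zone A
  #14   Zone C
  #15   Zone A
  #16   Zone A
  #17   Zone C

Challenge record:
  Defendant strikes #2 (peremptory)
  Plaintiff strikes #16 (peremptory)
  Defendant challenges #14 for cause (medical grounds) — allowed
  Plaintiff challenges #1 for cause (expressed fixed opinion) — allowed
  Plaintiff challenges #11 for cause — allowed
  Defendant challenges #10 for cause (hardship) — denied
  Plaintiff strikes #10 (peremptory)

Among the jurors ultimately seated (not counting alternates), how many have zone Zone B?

Removed: #1, #2, #10, #11, #14, #16.
Seated jurors 1–6: #3, #4, #5, #6, #7, #8 (alternates #9 not counted).
Of those, in Zone B: #7 → 1.

1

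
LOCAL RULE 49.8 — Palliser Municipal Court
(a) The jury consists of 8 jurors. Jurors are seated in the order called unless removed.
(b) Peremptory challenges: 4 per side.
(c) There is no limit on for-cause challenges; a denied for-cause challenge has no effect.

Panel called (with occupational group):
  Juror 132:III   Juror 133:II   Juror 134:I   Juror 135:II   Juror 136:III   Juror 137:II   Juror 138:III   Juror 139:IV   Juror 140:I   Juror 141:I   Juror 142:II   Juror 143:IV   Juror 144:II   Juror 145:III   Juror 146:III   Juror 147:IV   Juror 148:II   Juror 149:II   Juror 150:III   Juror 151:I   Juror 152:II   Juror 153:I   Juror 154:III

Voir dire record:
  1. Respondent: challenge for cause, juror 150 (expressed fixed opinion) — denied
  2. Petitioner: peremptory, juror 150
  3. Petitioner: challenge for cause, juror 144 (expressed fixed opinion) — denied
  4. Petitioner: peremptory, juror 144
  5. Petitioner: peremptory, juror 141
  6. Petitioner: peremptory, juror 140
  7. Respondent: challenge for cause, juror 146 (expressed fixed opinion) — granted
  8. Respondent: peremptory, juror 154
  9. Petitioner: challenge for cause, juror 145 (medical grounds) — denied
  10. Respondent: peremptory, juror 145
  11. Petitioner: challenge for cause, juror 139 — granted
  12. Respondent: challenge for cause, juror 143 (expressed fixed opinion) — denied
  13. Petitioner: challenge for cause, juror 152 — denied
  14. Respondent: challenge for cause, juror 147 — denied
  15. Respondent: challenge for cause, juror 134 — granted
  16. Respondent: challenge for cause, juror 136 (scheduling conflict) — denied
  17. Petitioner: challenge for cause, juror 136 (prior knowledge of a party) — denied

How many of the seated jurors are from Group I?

0

Removed: #134, #139, #140, #141, #144, #145, #146, #150, #154.
Seated jurors 1–8: #132, #133, #135, #136, #137, #138, #142, #143.
None of those are in Group I → 0.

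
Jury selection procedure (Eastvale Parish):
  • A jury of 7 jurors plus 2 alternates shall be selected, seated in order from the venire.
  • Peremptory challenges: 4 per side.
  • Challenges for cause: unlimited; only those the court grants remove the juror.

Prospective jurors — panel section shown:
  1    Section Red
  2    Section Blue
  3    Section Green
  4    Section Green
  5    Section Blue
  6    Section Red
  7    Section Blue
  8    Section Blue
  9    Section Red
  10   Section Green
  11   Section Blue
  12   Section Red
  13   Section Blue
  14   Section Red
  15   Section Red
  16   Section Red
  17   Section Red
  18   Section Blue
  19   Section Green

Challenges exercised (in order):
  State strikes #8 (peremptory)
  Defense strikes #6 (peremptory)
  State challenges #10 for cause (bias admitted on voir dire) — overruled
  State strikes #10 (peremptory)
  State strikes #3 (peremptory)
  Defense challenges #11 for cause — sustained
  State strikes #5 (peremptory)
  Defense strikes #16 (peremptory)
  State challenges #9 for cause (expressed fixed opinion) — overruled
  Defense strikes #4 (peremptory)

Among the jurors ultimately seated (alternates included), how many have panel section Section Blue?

3

Removed: #3, #4, #5, #6, #8, #10, #11, #16.
Seated (9 incl. alternates): #1, #2, #7, #9, #12, #13, #14, #15, #17.
Of those, in Section Blue: #2, #7, #13 → 3.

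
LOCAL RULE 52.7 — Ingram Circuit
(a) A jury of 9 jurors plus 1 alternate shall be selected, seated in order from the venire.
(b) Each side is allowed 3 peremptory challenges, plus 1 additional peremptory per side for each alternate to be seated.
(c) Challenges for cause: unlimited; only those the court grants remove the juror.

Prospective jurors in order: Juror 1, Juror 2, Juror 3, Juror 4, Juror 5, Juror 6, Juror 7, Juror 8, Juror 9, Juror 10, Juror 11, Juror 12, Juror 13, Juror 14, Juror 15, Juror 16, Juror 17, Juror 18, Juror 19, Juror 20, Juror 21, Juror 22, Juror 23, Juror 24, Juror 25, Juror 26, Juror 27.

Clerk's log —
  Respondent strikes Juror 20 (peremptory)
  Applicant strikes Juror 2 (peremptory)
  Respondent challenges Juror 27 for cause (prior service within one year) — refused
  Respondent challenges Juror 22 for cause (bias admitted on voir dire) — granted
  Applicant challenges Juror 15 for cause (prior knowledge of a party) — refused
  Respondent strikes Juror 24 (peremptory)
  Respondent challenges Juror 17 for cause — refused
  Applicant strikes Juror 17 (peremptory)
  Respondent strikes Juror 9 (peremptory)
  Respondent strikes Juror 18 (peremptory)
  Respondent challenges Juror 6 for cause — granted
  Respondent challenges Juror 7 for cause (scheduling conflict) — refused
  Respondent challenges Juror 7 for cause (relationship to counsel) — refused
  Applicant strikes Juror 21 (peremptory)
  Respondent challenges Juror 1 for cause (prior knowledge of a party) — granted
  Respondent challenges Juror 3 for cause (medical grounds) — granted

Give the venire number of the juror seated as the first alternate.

15

Removed: #1, #2, #3, #6, #9, #17, #18, #20, #21, #22, #24. (#7, #15, #27 stay — for-cause denied.)
Seating in order: seats 1–9 → #4, #5, #7, #8, #10, #11, #12, #13, #14; alternates → #15.
So alternate 1 is #15.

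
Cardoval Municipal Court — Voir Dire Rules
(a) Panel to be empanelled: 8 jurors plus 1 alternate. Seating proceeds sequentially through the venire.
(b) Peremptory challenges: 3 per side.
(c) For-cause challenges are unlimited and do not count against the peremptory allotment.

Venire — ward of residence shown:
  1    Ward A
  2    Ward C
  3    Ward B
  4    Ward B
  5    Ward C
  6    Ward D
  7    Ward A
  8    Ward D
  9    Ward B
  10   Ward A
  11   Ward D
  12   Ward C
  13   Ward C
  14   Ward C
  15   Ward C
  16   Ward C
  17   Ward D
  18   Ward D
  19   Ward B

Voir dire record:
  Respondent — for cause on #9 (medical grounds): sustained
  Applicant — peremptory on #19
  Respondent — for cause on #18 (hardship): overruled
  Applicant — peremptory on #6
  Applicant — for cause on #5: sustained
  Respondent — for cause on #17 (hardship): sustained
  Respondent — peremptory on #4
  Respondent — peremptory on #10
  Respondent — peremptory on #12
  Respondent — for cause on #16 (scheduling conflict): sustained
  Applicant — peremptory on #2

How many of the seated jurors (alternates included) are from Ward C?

3

Removed: #2, #4, #5, #6, #9, #10, #12, #16, #17, #19.
Seated (9 incl. alternates): #1, #3, #7, #8, #11, #13, #14, #15, #18.
Of those, in Ward C: #13, #14, #15 → 3.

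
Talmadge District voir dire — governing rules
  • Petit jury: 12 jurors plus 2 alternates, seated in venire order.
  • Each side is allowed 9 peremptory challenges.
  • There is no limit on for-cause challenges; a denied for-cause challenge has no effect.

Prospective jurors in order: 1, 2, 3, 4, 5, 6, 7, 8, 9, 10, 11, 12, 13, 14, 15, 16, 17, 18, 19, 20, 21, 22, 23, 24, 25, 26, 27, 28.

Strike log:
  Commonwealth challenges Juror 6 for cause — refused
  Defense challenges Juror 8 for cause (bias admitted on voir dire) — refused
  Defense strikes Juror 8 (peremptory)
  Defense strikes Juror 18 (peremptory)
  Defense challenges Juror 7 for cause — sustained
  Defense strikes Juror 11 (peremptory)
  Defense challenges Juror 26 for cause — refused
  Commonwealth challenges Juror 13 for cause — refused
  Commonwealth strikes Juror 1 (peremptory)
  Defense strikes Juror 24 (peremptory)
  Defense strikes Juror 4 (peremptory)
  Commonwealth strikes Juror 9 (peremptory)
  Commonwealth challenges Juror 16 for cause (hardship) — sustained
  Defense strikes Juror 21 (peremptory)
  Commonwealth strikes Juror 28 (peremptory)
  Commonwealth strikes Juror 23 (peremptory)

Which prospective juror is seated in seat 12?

Removed: #1, #4, #7, #8, #9, #11, #16, #18, #21, #23, #24, #28. (#6, #13, #26 stay — for-cause denied.)
Filling seats in venire order through position 12: #2, #3, #5, #6, #10, #12, #13, #14, #15, #17, #19, #20.
So seat 12 is #20.

20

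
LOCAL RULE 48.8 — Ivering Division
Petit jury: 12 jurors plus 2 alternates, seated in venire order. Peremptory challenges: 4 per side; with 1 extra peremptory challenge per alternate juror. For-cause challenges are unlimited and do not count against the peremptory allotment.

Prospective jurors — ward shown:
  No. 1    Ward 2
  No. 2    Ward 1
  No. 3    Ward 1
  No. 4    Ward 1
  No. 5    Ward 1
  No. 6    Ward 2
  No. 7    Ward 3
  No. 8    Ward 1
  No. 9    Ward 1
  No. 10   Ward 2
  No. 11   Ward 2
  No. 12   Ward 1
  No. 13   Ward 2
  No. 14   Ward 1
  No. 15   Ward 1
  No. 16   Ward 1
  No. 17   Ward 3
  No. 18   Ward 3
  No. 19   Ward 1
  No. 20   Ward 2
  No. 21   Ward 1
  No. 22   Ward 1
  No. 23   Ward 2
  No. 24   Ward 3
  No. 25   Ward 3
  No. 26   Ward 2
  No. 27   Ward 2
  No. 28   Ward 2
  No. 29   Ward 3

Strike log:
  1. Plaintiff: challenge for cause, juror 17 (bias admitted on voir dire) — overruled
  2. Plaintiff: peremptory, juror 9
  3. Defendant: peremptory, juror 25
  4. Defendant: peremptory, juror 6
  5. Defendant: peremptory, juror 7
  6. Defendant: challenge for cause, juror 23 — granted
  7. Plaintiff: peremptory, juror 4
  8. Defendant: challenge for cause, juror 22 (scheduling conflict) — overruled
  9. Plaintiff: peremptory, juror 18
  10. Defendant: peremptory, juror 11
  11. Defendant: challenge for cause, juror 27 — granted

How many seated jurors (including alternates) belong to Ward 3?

1

Removed: #4, #6, #7, #9, #11, #18, #23, #25, #27.
Seated (14 incl. alternates): #1, #2, #3, #5, #8, #10, #12, #13, #14, #15, #16, #17, #19, #20.
Of those, in Ward 3: #17 → 1.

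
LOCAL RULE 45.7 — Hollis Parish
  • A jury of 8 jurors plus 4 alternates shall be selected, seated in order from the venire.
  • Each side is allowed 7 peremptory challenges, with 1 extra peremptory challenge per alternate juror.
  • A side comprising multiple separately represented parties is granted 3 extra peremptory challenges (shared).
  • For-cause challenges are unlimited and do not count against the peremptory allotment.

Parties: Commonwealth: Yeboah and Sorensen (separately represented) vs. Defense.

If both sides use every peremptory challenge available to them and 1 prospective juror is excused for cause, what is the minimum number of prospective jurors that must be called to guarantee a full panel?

38

Seats to fill: 8 + 4 alternates = 12.
Peremptories — Commonwealth: 7 + 1×4 + 3 = 14; Defense: 7 + 1×4 = 11; total 25.
For-cause removals: 1.
Minimum venire: 12 + 25 + 1 = 38.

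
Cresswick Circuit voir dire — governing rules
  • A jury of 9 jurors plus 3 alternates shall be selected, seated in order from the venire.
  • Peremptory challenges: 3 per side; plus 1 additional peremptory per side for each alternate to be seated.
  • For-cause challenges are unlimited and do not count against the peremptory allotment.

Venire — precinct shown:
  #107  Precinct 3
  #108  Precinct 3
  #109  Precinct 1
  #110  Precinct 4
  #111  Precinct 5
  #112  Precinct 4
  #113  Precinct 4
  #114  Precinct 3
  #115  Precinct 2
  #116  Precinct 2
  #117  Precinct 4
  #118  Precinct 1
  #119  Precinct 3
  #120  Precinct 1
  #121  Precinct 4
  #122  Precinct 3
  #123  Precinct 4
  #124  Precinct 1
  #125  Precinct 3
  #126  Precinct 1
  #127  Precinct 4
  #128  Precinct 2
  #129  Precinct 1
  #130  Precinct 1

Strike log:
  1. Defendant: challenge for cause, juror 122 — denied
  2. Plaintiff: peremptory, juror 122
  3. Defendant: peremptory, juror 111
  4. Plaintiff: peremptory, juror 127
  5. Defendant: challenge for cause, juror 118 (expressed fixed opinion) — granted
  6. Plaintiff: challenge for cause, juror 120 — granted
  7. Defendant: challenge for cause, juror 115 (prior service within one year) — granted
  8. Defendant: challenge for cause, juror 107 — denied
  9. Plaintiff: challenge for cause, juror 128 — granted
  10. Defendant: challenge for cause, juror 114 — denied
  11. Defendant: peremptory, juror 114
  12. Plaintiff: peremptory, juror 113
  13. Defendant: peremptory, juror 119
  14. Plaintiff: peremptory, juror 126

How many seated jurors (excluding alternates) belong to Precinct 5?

0

Removed: #111, #113, #114, #115, #118, #119, #120, #122, #126, #127, #128.
Seated jurors 1–9: #107, #108, #109, #110, #112, #116, #117, #121, #123 (alternates #124, #125, #129 not counted).
None of those are in Precinct 5 → 0.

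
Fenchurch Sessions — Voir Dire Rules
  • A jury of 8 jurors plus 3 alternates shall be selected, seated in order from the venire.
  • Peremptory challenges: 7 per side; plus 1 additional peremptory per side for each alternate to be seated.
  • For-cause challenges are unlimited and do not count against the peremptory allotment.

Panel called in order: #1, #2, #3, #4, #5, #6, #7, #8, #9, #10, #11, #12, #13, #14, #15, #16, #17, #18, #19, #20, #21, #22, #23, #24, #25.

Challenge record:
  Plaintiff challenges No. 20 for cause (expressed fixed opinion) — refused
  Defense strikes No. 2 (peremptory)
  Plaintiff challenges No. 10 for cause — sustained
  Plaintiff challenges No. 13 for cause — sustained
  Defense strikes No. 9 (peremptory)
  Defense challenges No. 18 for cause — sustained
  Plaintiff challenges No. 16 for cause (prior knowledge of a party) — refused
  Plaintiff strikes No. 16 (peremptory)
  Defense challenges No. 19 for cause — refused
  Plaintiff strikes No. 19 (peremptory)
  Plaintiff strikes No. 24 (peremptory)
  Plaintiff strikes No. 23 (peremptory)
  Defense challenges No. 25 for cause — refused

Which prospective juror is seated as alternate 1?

Removed: #2, #9, #10, #13, #16, #18, #19, #23, #24. (#20, #25 stay — for-cause denied.)
Filling seats in venire order through position 9: #1, #3, #4, #5, #6, #7, #8, #11, #12.
So alternate 1 is #12.

12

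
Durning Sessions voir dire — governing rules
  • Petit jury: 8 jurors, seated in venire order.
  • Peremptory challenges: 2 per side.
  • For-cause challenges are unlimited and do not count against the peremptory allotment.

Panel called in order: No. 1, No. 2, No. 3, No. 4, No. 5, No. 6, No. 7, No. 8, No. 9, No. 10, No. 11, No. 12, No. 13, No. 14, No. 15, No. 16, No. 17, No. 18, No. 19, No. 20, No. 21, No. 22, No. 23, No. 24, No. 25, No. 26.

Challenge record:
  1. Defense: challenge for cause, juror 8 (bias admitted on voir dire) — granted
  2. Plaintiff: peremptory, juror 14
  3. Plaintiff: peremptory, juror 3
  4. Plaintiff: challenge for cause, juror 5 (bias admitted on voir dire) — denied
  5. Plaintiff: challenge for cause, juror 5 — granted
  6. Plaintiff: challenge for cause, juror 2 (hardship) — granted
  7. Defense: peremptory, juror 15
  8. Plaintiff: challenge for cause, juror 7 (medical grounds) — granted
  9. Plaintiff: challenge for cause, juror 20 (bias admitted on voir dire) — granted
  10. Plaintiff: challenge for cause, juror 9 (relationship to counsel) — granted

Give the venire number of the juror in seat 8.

Removed: #2, #3, #5, #7, #8, #9, #14, #15, #20.
Seating in order: seats 1–8 → #1, #4, #6, #10, #11, #12, #13, #16.
So seat 8 is #16.

16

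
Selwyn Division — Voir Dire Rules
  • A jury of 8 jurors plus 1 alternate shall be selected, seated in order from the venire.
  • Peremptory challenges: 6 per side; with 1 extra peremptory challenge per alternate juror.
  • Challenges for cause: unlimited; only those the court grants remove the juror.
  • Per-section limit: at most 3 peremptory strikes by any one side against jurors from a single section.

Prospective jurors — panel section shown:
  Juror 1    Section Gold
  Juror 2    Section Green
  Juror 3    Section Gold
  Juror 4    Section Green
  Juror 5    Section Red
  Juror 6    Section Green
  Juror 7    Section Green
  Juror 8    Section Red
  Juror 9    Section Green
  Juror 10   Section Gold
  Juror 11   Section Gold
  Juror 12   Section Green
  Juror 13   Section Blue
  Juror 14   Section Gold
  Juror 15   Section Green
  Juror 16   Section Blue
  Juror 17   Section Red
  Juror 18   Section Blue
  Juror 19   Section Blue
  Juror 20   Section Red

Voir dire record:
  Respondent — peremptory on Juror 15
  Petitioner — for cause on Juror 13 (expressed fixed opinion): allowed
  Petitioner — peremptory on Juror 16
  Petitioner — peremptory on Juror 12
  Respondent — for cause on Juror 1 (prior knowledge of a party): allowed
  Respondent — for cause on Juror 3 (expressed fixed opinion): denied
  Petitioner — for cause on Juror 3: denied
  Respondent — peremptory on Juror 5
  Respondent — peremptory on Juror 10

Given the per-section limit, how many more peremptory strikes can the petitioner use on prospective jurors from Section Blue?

Petitioner peremptories so far: #16, #12 — 2 of 7 used, 5 left overall.
Against Section Blue: #16 — 1 used; per-section cap 3 leaves 2.
Binding limit: min(5, 2) = 2.

2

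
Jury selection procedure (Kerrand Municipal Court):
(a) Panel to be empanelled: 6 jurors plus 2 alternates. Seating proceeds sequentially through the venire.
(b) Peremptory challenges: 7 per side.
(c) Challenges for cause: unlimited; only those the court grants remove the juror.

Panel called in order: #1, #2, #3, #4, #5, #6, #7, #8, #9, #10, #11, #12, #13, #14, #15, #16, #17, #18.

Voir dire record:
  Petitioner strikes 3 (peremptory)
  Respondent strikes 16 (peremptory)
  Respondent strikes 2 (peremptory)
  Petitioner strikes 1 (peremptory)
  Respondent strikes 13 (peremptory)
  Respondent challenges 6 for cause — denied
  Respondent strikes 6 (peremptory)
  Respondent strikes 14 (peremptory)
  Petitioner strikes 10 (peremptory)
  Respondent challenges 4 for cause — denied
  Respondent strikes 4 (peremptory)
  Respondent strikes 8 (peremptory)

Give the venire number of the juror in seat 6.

15

Removed: #1, #2, #3, #4, #6, #8, #10, #13, #14, #16.
Seating in order: seats 1–6 → #5, #7, #9, #11, #12, #15; alternates → #17, #18.
So seat 6 is #15.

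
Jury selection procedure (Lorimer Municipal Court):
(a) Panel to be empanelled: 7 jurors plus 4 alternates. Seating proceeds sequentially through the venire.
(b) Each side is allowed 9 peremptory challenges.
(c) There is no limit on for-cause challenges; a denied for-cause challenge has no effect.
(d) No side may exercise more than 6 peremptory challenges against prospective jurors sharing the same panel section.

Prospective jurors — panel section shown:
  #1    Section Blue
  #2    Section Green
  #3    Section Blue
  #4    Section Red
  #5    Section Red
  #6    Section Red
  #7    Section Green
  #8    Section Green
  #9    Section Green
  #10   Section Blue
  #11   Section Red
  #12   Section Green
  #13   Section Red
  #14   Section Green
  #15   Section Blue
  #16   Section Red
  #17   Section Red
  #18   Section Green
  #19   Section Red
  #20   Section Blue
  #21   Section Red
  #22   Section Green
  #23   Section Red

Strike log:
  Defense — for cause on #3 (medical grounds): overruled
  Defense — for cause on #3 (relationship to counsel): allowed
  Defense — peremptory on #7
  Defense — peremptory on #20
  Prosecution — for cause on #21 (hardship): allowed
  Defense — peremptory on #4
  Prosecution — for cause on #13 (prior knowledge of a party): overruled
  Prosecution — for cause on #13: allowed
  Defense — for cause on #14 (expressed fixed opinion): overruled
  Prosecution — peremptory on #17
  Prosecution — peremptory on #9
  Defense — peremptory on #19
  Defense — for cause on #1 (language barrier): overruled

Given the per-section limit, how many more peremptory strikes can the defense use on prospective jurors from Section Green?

Defense peremptories so far: #7, #20, #4, #19 — 4 of 9 used, 5 left overall.
Against Section Green: #7 — 1 used; per-section cap 6 leaves 5.
Binding limit: min(5, 5) = 5.

5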